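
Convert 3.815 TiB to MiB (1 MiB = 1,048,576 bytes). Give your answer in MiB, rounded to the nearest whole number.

3.815 TiB × 1,099,511,627,776 bytes/TiB = 4,194,636,859,965.44 bytes
1 MiB = 2^20 bytes = 1,048,576 bytes
4,194,636,859,965.44 / 1,048,576 = 4,000,317 MiB

4,000,317 MiB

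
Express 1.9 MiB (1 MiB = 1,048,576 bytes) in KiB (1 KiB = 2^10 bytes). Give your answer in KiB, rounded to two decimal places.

1.9 MiB = 1.9 × 2^20 bytes = 1,992,294.4 bytes
1 KiB = 1,024 bytes
1,992,294.4 / 1,024 = 1,945.60 KiB

1,945.60 KiB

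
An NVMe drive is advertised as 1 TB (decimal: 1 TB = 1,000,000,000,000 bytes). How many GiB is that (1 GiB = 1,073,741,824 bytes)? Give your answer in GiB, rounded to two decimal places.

1 TB × 1,000,000,000,000 bytes/TB = 1,000,000,000,000 bytes
1 GiB = 2^30 bytes = 1,073,741,824 bytes
1,000,000,000,000 / 1,073,741,824 = 931.32 GiB

931.32 GiB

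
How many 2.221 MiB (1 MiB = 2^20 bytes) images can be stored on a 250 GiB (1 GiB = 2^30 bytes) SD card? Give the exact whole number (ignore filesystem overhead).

115,263

Capacity: 250 GiB = 268,435,456,000 bytes
Per item: 2.221 MiB = 2,328,887.296 bytes
⌊268,435,456,000 / 2,328,887.296⌋ = 115,263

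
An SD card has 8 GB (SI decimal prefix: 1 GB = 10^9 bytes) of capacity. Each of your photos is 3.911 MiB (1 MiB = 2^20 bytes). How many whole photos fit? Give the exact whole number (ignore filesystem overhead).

Capacity: 8 GB = 8,000,000,000 bytes
Per item: 3.911 MiB = 4,100,980.736 bytes
⌊8,000,000,000 / 4,100,980.736⌋ = 1,950

1,950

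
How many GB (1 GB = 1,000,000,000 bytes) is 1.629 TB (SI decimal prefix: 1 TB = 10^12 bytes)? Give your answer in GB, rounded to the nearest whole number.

1,629 GB

1.629 TB × 1,000,000,000,000 bytes/TB = 1,629,000,000,000 bytes
1 GB = 10^9 bytes = 1,000,000,000 bytes
1,629,000,000,000 / 1,000,000,000 = 1,629 GB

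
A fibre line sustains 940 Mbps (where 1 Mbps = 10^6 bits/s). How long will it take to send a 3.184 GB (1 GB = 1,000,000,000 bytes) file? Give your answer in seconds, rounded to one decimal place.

3.184 GB = 3,184,000,000 bytes = 25,472,000,000 bits
940 Mbps = 940,000,000 bits/s
time = 25,472,000,000 / 940,000,000 = 27.1 s

27.1 seconds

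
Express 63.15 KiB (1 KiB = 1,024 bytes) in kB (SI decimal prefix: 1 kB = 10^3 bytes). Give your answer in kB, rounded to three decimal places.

63.15 KiB × 1,024 bytes/KiB = 64,665.6 bytes
1 kB = 10^3 bytes = 1,000 bytes
64,665.6 / 1,000 = 64.666 kB

64.666 kB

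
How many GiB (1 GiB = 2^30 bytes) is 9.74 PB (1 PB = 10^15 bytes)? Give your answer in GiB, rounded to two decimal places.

9,071,081.88 GiB

9.74 PB × 1,000,000,000,000,000 bytes/PB = 9,740,000,000,000,000 bytes
1 GiB = 1,073,741,824 bytes
9,740,000,000,000,000 / 1,073,741,824 = 9,071,081.88 GiB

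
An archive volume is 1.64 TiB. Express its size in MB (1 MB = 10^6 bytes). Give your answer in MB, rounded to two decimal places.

1.64 TiB = 1.64 × 2^40 bytes = 1,803,199,069,552.64 bytes
1 MB = 1,000,000 bytes
1,803,199,069,552.64 / 1,000,000 = 1,803,199.07 MB

1,803,199.07 MB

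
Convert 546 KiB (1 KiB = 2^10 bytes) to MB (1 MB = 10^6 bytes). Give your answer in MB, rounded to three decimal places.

0.559 MB

546 KiB = 546 × 2^10 bytes = 559,104 bytes
1 MB = 1,000,000 bytes
559,104 / 1,000,000 = 0.559 MB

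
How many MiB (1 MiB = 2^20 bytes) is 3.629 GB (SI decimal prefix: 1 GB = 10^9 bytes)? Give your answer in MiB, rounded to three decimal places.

3,460.884 MiB

3.629 GB = 3.629 × 10^9 bytes = 3,629,000,000 bytes
1 MiB = 1,048,576 bytes
3,629,000,000 / 1,048,576 = 3,460.884 MiB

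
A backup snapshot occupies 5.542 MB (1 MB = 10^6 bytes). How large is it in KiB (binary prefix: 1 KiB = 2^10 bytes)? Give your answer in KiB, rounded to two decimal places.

5,412.11 KiB

5.542 MB × 1,000,000 bytes/MB = 5,542,000 bytes
1 KiB = 1,024 bytes
5,542,000 / 1,024 = 5,412.11 KiB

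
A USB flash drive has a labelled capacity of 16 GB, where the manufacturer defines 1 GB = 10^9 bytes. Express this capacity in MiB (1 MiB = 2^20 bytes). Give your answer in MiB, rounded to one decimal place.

15,258.8 MiB

16 GB = 16 × 10^9 bytes = 16,000,000,000 bytes
1 MiB = 2^20 bytes = 1,048,576 bytes
16,000,000,000 / 1,048,576 = 15,258.8 MiB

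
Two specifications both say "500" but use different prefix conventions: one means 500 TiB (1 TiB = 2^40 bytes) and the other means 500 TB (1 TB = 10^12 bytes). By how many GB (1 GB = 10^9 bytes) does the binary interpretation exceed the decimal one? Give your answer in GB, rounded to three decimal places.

500 TiB = 500 × 1,099,511,627,776 = 549,755,813,888,000 bytes
500 TB = 500 × 1,000,000,000,000 = 500,000,000,000,000 bytes
difference = 49,755,813,888,000 bytes
49,755,813,888,000 / 1,000,000,000 = 49,755.814 GB

49,755.814 GB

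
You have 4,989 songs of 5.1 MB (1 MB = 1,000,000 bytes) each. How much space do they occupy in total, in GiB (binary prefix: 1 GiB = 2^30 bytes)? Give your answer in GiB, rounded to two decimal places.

23.70 GiB

Total = 4,989 × 5.1 MB = 25443.9 MB
= 25443.9 × 1,000,000 bytes = 25,443,900,000 bytes
1 GiB = 1,073,741,824 bytes
25,443,900,000 / 1,073,741,824 = 23.70 GiB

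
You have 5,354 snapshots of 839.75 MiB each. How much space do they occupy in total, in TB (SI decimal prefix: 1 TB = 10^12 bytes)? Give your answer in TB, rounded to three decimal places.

Total = 5,354 × 839.75 MiB = 4496021.5 MiB
= 4496021.5 × 1,048,576 bytes = 4,714,420,240,384 bytes
1 TB = 1,000,000,000,000 bytes
4,714,420,240,384 / 1,000,000,000,000 = 4.714 TB

4.714 TB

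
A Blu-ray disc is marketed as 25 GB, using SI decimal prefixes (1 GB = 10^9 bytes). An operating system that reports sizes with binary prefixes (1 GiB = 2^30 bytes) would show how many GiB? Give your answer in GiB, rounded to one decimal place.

25 GB = 25 × 10^9 bytes = 25,000,000,000 bytes
1 GiB = 1,073,741,824 bytes
25,000,000,000 / 1,073,741,824 = 23.3 GiB

23.3 GiB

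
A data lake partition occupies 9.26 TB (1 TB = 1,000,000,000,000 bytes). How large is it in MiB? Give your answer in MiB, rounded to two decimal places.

8,831,024.17 MiB

9.26 TB = 9.26 × 10^12 bytes = 9,260,000,000,000 bytes
1 MiB = 2^20 bytes = 1,048,576 bytes
9,260,000,000,000 / 1,048,576 = 8,831,024.17 MiB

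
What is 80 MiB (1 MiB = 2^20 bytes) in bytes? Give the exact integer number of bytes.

83,886,080 bytes

80 × 1,048,576 = 83,886,080 bytes  (1 MiB = 2^20 bytes)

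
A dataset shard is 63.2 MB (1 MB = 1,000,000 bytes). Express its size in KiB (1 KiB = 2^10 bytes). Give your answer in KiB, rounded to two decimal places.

61,718.75 KiB

63.2 MB × 1,000,000 bytes/MB = 63,200,000 bytes
1 KiB = 2^10 bytes = 1,024 bytes
63,200,000 / 1,024 = 61,718.75 KiB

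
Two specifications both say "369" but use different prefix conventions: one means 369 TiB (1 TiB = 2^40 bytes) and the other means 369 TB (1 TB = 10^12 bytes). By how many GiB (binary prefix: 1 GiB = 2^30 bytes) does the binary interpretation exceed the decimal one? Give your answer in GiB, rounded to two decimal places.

369 TiB = 369 × 1,099,511,627,776 = 405,719,790,649,344 bytes
369 TB = 369 × 1,000,000,000,000 = 369,000,000,000,000 bytes
difference = 36,719,790,649,344 bytes
36,719,790,649,344 / 1,073,741,824 = 34,197.97 GiB

34,197.97 GiB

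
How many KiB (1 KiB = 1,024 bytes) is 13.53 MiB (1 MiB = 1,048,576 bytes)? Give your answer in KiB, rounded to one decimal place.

13.53 MiB × 1,048,576 bytes/MiB = 14,187,233.28 bytes
1 KiB = 1,024 bytes
14,187,233.28 / 1,024 = 13,854.7 KiB

13,854.7 KiB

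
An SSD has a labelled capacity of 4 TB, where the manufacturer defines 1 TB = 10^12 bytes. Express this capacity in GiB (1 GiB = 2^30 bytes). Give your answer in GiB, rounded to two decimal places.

3,725.29 GiB

4 TB = 4 × 10^12 bytes = 4,000,000,000,000 bytes
1 GiB = 1,073,741,824 bytes
4,000,000,000,000 / 1,073,741,824 = 3,725.29 GiB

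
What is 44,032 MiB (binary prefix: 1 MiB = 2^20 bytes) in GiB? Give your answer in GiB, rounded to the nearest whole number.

44,032 MiB × 1,048,576 bytes/MiB = 46,170,898,432 bytes
1 GiB = 2^30 bytes = 1,073,741,824 bytes
46,170,898,432 / 1,073,741,824 = 43 GiB

43 GiB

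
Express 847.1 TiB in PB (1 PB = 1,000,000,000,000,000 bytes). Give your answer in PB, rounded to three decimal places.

0.931 PB

847.1 TiB × 1,099,511,627,776 bytes/TiB = 931,396,299,889,049.6 bytes
1 PB = 10^15 bytes = 1,000,000,000,000,000 bytes
931,396,299,889,049.6 / 1,000,000,000,000,000 = 0.931 PB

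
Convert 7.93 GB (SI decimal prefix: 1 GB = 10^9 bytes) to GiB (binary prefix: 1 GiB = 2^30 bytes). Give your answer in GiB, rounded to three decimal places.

7.93 GB = 7.93 × 10^9 bytes = 7,930,000,000 bytes
1 GiB = 2^30 bytes = 1,073,741,824 bytes
7,930,000,000 / 1,073,741,824 = 7.385 GiB

7.385 GiB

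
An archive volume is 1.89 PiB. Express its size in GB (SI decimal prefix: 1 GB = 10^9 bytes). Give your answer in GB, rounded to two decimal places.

2,127,950.82 GB

1.89 PiB = 1.89 × 2^50 bytes = 2,127,950,823,932,559.36 bytes
1 GB = 10^9 bytes = 1,000,000,000 bytes
2,127,950,823,932,559.36 / 1,000,000,000 = 2,127,950.82 GB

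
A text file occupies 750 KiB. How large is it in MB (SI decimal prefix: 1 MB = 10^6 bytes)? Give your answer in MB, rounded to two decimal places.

0.77 MB

750 KiB × 1,024 bytes/KiB = 768,000 bytes
1 MB = 1,000,000 bytes
768,000 / 1,000,000 = 0.77 MB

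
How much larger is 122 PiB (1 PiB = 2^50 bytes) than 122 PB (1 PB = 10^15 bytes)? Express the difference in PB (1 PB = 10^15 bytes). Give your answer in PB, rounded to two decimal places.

122 PiB = 122 × 1,125,899,906,842,624 = 137,359,788,634,800,128 bytes
122 PB = 122 × 1,000,000,000,000,000 = 122,000,000,000,000,000 bytes
difference = 15,359,788,634,800,128 bytes
15,359,788,634,800,128 / 1,000,000,000,000,000 = 15.36 PB

15.36 PB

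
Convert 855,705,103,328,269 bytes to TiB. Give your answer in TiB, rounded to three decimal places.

778.259 TiB

855,705,103,328,269 bytes given.
1 TiB = 1,099,511,627,776 bytes
855,705,103,328,269 / 1,099,511,627,776 = 778.259 TiB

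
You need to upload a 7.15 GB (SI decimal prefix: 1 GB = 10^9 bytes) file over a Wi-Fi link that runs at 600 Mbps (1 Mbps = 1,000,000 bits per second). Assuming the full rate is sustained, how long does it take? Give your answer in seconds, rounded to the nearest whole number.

7.15 GB = 7,150,000,000 bytes = 57,200,000,000 bits
600 Mbps = 600,000,000 bits/s
time = 57,200,000,000 / 600,000,000 = 95 s

95 seconds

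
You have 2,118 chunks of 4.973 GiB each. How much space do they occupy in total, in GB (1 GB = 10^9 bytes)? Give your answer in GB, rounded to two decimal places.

Total = 2,118 × 4.973 GiB = 10532.814 GiB
= 10532.814 × 1,073,741,824 bytes = 11,309,522,916,212.736 bytes
1 GB = 1,000,000,000 bytes
11,309,522,916,212.736 / 1,000,000,000 = 11,309.52 GB

11,309.52 GB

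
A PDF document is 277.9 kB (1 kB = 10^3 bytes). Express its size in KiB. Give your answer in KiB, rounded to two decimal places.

271.39 KiB

277.9 kB × 1,000 bytes/kB = 277,900 bytes
1 KiB = 2^10 bytes = 1,024 bytes
277,900 / 1,024 = 271.39 KiB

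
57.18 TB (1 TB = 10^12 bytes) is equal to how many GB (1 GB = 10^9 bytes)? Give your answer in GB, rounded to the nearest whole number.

57,180 GB

57.18 TB = 57.18 × 10^12 bytes = 57,180,000,000,000 bytes
1 GB = 10^9 bytes = 1,000,000,000 bytes
57,180,000,000,000 / 1,000,000,000 = 57,180 GB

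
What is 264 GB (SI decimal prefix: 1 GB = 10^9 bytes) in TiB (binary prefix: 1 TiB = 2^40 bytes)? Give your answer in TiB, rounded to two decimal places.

0.24 TiB

264 GB = 264 × 10^9 bytes = 264,000,000,000 bytes
1 TiB = 2^40 bytes = 1,099,511,627,776 bytes
264,000,000,000 / 1,099,511,627,776 = 0.24 TiB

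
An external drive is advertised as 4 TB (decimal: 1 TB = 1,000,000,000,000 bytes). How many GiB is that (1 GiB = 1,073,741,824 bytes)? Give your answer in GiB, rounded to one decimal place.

4 TB = 4 × 10^12 bytes = 4,000,000,000,000 bytes
1 GiB = 2^30 bytes = 1,073,741,824 bytes
4,000,000,000,000 / 1,073,741,824 = 3,725.3 GiB

3,725.3 GiB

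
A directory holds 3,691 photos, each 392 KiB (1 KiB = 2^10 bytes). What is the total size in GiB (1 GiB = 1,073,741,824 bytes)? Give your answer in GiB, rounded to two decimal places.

1.38 GiB

Total = 3,691 × 392 KiB = 1,446,872 KiB
= 1,446,872 × 1,024 bytes = 1,481,596,928 bytes
1 GiB = 1,073,741,824 bytes
1,481,596,928 / 1,073,741,824 = 1.38 GiB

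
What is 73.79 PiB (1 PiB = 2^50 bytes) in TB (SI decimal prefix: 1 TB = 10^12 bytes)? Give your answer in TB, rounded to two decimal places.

73.79 PiB × 1,125,899,906,842,624 bytes/PiB = 83,080,154,125,917,224.96 bytes
1 TB = 1,000,000,000,000 bytes
83,080,154,125,917,224.96 / 1,000,000,000,000 = 83,080.15 TB

83,080.15 TB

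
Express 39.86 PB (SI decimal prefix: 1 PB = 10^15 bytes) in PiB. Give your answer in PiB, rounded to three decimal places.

39.86 PB × 1,000,000,000,000,000 bytes/PB = 39,860,000,000,000,000 bytes
1 PiB = 1,125,899,906,842,624 bytes
39,860,000,000,000,000 / 1,125,899,906,842,624 = 35.403 PiB

35.403 PiB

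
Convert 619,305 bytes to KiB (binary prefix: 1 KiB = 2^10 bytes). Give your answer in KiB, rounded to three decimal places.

619,305 bytes given.
1 KiB = 2^10 bytes = 1,024 bytes
619,305 / 1,024 = 604.790 KiB

604.790 KiB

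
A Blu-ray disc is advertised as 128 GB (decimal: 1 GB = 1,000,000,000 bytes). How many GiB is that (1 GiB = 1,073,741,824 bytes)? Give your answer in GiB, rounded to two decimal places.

128 GB = 128 × 10^9 bytes = 128,000,000,000 bytes
1 GiB = 2^30 bytes = 1,073,741,824 bytes
128,000,000,000 / 1,073,741,824 = 119.21 GiB

119.21 GiB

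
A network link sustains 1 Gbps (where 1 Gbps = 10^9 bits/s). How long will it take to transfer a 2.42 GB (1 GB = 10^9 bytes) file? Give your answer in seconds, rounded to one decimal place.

2.42 GB = 2,420,000,000 bytes = 19,360,000,000 bits
1 Gbps = 1,000,000,000 bits/s
time = 19,360,000,000 / 1,000,000,000 = 19.4 s

19.4 seconds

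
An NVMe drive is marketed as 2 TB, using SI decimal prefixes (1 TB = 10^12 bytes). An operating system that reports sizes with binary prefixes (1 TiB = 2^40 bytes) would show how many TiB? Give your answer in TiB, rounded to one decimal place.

1.8 TiB

2 TB = 2 × 10^12 bytes = 2,000,000,000,000 bytes
1 TiB = 1,099,511,627,776 bytes
2,000,000,000,000 / 1,099,511,627,776 = 1.8 TiB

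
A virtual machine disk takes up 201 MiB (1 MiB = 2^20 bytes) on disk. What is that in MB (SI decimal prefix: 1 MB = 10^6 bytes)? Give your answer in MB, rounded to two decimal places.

201 MiB = 201 × 2^20 bytes = 210,763,776 bytes
1 MB = 1,000,000 bytes
210,763,776 / 1,000,000 = 210.76 MB

210.76 MB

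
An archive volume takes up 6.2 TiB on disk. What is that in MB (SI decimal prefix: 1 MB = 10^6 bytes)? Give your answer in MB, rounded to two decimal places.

6,816,972.09 MB

6.2 TiB × 1,099,511,627,776 bytes/TiB = 6,816,972,092,211.2 bytes
1 MB = 10^6 bytes = 1,000,000 bytes
6,816,972,092,211.2 / 1,000,000 = 6,816,972.09 MB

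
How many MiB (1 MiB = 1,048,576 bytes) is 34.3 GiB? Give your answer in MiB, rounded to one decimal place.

34.3 GiB × 1,073,741,824 bytes/GiB = 36,829,344,563.2 bytes
1 MiB = 2^20 bytes = 1,048,576 bytes
36,829,344,563.2 / 1,048,576 = 35,123.2 MiB

35,123.2 MiB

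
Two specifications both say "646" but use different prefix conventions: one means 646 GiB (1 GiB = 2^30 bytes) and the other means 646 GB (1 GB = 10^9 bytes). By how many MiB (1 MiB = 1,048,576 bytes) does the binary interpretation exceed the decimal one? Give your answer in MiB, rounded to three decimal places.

45,430.392 MiB

646 GiB = 646 × 1,073,741,824 = 693,637,218,304 bytes
646 GB = 646 × 1,000,000,000 = 646,000,000,000 bytes
difference = 47,637,218,304 bytes
47,637,218,304 / 1,048,576 = 45,430.392 MiB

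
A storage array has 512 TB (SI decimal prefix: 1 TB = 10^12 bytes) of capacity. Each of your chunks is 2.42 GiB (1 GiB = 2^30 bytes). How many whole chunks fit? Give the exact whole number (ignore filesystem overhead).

197,040

Capacity: 512 TB = 512,000,000,000,000 bytes
Per item: 2.42 GiB = 2,598,455,214.08 bytes
⌊512,000,000,000,000 / 2,598,455,214.08⌋ = 197,040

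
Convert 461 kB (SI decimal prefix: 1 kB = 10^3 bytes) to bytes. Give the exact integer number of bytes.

461 × 1,000 = 461,000 bytes  (1 kB = 10^3 bytes)

461,000 bytes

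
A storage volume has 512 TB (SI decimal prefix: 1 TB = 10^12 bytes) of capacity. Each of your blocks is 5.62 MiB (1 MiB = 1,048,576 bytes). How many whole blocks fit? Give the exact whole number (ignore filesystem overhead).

86,882,784

Capacity: 512 TB = 512,000,000,000,000 bytes
Per item: 5.62 MiB = 5,892,997.12 bytes
⌊512,000,000,000,000 / 5,892,997.12⌋ = 86,882,784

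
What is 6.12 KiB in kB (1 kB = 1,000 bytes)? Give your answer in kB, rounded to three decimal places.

6.12 KiB × 1,024 bytes/KiB = 6,266.88 bytes
1 kB = 10^3 bytes = 1,000 bytes
6,266.88 / 1,000 = 6.267 kB

6.267 kB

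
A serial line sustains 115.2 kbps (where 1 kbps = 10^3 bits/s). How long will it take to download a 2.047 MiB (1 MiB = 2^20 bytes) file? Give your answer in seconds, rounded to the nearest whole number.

2.047 MiB = 2,146,435.072 bytes = 17,171,480.576 bits
115.2 kbps = 115,200 bits/s
time = 17,171,480.576 / 115,200 = 149 s

149 seconds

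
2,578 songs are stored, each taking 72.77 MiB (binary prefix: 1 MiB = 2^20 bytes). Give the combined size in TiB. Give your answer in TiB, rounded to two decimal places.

Total = 2,578 × 72.77 MiB = 187601.06 MiB
= 187601.06 × 1,048,576 bytes = 196,713,969,090.56 bytes
1 TiB = 1,099,511,627,776 bytes
196,713,969,090.56 / 1,099,511,627,776 = 0.18 TiB

0.18 TiB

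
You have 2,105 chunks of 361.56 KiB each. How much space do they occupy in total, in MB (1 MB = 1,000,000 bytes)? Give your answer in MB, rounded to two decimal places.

Total = 2,105 × 361.56 KiB = 761083.8 KiB
= 761083.8 × 1,024 bytes = 779,349,811.2 bytes
1 MB = 1,000,000 bytes
779,349,811.2 / 1,000,000 = 779.35 MB

779.35 MB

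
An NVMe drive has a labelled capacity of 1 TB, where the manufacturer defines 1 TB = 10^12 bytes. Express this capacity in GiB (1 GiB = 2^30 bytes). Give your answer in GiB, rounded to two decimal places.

1 TB = 1 × 10^12 bytes = 1,000,000,000,000 bytes
1 GiB = 2^30 bytes = 1,073,741,824 bytes
1,000,000,000,000 / 1,073,741,824 = 931.32 GiB

931.32 GiB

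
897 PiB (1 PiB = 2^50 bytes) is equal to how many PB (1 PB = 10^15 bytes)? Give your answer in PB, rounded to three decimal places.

897 PiB × 1,125,899,906,842,624 bytes/PiB = 1,009,932,216,437,833,728 bytes
1 PB = 1,000,000,000,000,000 bytes
1,009,932,216,437,833,728 / 1,000,000,000,000,000 = 1,009.932 PB

1,009.932 PB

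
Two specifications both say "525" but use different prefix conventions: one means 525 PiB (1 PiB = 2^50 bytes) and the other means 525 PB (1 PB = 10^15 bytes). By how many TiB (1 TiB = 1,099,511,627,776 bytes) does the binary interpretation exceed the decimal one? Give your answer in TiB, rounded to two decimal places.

60,115.28 TiB

525 PiB = 525 × 1,125,899,906,842,624 = 591,097,451,092,377,600 bytes
525 PB = 525 × 1,000,000,000,000,000 = 525,000,000,000,000,000 bytes
difference = 66,097,451,092,377,600 bytes
66,097,451,092,377,600 / 1,099,511,627,776 = 60,115.28 TiB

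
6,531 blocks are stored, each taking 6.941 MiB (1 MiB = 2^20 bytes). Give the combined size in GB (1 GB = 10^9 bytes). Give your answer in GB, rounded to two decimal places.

Total = 6,531 × 6.941 MiB = 45331.671 MiB
= 45331.671 × 1,048,576 bytes = 47,533,702,250.496 bytes
1 GB = 1,000,000,000 bytes
47,533,702,250.496 / 1,000,000,000 = 47.53 GB

47.53 GB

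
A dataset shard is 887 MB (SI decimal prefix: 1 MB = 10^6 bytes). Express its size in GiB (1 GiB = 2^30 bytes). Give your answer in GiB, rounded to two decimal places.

887 MB = 887 × 10^6 bytes = 887,000,000 bytes
1 GiB = 1,073,741,824 bytes
887,000,000 / 1,073,741,824 = 0.83 GiB

0.83 GiB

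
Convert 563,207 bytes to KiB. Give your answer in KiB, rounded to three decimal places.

563,207 bytes given.
1 KiB = 1,024 bytes
563,207 / 1,024 = 550.007 KiB

550.007 KiB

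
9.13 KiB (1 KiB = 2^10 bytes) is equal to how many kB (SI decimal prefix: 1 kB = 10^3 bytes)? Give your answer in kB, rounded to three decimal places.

9.349 kB

9.13 KiB = 9.13 × 2^10 bytes = 9,349.12 bytes
1 kB = 1,000 bytes
9,349.12 / 1,000 = 9.349 kB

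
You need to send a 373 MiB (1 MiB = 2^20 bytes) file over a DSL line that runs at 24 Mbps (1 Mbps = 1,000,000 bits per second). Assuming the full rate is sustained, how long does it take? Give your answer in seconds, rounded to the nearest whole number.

373 MiB = 391,118,848 bytes = 3,128,950,784 bits
24 Mbps = 24,000,000 bits/s
time = 3,128,950,784 / 24,000,000 = 130 s

130 seconds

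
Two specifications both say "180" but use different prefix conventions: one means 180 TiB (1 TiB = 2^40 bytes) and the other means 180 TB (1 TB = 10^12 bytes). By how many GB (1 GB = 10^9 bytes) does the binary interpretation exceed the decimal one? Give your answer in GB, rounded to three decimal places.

17,912.093 GB

180 TiB = 180 × 1,099,511,627,776 = 197,912,092,999,680 bytes
180 TB = 180 × 1,000,000,000,000 = 180,000,000,000,000 bytes
difference = 17,912,092,999,680 bytes
17,912,092,999,680 / 1,000,000,000 = 17,912.093 GB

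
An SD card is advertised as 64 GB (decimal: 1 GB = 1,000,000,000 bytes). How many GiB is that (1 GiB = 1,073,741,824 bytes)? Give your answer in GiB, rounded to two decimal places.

59.60 GiB

64 GB × 1,000,000,000 bytes/GB = 64,000,000,000 bytes
1 GiB = 2^30 bytes = 1,073,741,824 bytes
64,000,000,000 / 1,073,741,824 = 59.60 GiB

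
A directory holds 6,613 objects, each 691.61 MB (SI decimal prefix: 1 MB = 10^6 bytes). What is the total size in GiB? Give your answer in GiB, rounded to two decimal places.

Total = 6,613 × 691.61 MB = 4573616.93 MB
= 4573616.93 × 1,000,000 bytes = 4,573,616,930,000 bytes
1 GiB = 1,073,741,824 bytes
4,573,616,930,000 / 1,073,741,824 = 4,259.51 GiB

4,259.51 GiB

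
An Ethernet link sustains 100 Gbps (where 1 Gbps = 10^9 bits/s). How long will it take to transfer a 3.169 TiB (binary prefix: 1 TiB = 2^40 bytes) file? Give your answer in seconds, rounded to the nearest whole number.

279 seconds

3.169 TiB = 3,484,352,348,422.144 bytes = 27,874,818,787,377.152 bits
100 Gbps = 100,000,000,000 bits/s
time = 27,874,818,787,377.152 / 100,000,000,000 = 279 s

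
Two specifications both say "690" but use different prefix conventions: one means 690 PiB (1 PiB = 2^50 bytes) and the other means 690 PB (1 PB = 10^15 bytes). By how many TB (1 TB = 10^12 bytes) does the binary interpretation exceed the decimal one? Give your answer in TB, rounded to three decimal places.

86,870.936 TB

690 PiB = 690 × 1,125,899,906,842,624 = 776,870,935,721,410,560 bytes
690 PB = 690 × 1,000,000,000,000,000 = 690,000,000,000,000,000 bytes
difference = 86,870,935,721,410,560 bytes
86,870,935,721,410,560 / 1,000,000,000,000 = 86,870.936 TB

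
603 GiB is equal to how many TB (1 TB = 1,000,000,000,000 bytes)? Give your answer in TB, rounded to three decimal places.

0.647 TB

603 GiB = 603 × 2^30 bytes = 647,466,319,872 bytes
1 TB = 10^12 bytes = 1,000,000,000,000 bytes
647,466,319,872 / 1,000,000,000,000 = 0.647 TB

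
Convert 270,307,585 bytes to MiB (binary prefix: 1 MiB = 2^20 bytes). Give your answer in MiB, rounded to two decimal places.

270,307,585 bytes given.
1 MiB = 1,048,576 bytes
270,307,585 / 1,048,576 = 257.79 MiB

257.79 MiB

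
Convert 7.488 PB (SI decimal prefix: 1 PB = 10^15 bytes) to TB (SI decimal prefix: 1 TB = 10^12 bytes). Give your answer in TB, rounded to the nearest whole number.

7.488 PB × 1,000,000,000,000,000 bytes/PB = 7,488,000,000,000,000 bytes
1 TB = 1,000,000,000,000 bytes
7,488,000,000,000,000 / 1,000,000,000,000 = 7,488 TB

7,488 TB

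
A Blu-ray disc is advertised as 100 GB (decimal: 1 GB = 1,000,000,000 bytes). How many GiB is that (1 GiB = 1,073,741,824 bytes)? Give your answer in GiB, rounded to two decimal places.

93.13 GiB

100 GB = 100 × 10^9 bytes = 100,000,000,000 bytes
1 GiB = 2^30 bytes = 1,073,741,824 bytes
100,000,000,000 / 1,073,741,824 = 93.13 GiB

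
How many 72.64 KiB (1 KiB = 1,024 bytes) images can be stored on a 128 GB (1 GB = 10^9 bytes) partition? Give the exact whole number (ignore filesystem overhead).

Capacity: 128 GB = 128,000,000,000 bytes
Per item: 72.64 KiB = 74,383.36 bytes
⌊128,000,000,000 / 74,383.36⌋ = 1,720,814

1,720,814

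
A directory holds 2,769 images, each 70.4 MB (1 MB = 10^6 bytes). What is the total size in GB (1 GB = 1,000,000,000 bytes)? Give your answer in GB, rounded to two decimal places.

194.94 GB

Total = 2,769 × 70.4 MB = 194937.6 MB
= 194937.6 × 1,000,000 bytes = 194,937,600,000 bytes
1 GB = 1,000,000,000 bytes
194,937,600,000 / 1,000,000,000 = 194.94 GB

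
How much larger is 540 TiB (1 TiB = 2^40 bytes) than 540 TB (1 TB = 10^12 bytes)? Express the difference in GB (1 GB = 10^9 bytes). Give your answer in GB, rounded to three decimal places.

53,736.279 GB

540 TiB = 540 × 1,099,511,627,776 = 593,736,278,999,040 bytes
540 TB = 540 × 1,000,000,000,000 = 540,000,000,000,000 bytes
difference = 53,736,278,999,040 bytes
53,736,278,999,040 / 1,000,000,000 = 53,736.279 GB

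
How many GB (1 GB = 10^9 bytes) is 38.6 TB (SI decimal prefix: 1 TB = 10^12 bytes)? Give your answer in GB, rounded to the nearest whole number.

38.6 TB = 38.6 × 10^12 bytes = 38,600,000,000,000 bytes
1 GB = 1,000,000,000 bytes
38,600,000,000,000 / 1,000,000,000 = 38,600 GB

38,600 GB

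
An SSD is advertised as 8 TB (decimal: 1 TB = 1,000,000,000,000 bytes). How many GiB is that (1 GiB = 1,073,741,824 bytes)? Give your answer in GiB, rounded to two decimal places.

8 TB = 8 × 10^12 bytes = 8,000,000,000,000 bytes
1 GiB = 1,073,741,824 bytes
8,000,000,000,000 / 1,073,741,824 = 7,450.58 GiB

7,450.58 GiB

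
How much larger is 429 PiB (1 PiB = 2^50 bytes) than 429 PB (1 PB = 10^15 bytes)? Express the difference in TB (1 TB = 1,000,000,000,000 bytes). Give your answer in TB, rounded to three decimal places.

54,011.060 TB

429 PiB = 429 × 1,125,899,906,842,624 = 483,011,060,035,485,696 bytes
429 PB = 429 × 1,000,000,000,000,000 = 429,000,000,000,000,000 bytes
difference = 54,011,060,035,485,696 bytes
54,011,060,035,485,696 / 1,000,000,000,000 = 54,011.060 TB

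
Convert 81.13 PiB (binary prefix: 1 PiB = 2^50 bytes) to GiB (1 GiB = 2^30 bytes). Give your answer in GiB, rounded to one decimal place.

81.13 PiB × 1,125,899,906,842,624 bytes/PiB = 91,344,259,442,142,085.12 bytes
1 GiB = 1,073,741,824 bytes
91,344,259,442,142,085.12 / 1,073,741,824 = 85,070,970.9 GiB

85,070,970.9 GiB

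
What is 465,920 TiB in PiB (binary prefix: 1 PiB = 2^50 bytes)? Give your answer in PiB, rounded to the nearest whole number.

455 PiB

465,920 TiB × 1,099,511,627,776 bytes/TiB = 512,284,457,613,393,920 bytes
1 PiB = 1,125,899,906,842,624 bytes
512,284,457,613,393,920 / 1,125,899,906,842,624 = 455 PiB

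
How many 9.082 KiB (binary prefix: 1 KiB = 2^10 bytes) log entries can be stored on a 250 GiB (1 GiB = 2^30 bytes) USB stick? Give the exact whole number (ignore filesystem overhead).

Capacity: 250 GiB = 268,435,456,000 bytes
Per item: 9.082 KiB = 9,299.968 bytes
⌊268,435,456,000 / 9,299.968⌋ = 28,864,126

28,864,126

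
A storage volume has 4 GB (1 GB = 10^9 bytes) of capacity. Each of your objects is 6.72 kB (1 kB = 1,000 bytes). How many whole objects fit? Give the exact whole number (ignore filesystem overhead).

Capacity: 4 GB = 4,000,000,000 bytes
Per item: 6.72 kB = 6,720 bytes
⌊4,000,000,000 / 6,720⌋ = 595,238

595,238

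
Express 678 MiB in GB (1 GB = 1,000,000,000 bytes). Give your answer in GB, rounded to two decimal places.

0.71 GB

678 MiB = 678 × 2^20 bytes = 710,934,528 bytes
1 GB = 1,000,000,000 bytes
710,934,528 / 1,000,000,000 = 0.71 GB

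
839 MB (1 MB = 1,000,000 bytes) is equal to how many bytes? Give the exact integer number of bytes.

839 × 1,000,000 = 839,000,000 bytes

839,000,000 bytes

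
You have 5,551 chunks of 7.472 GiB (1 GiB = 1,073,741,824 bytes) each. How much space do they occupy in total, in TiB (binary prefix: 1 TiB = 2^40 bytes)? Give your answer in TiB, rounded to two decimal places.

40.50 TiB

Total = 5,551 × 7.472 GiB = 41477.072 GiB
= 41477.072 × 1,073,741,824 bytes = 44,535,666,943,459.328 bytes
1 TiB = 1,099,511,627,776 bytes
44,535,666,943,459.328 / 1,099,511,627,776 = 40.50 TiB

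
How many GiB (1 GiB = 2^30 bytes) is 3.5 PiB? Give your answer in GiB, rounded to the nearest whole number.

3.5 PiB = 3.5 × 2^50 bytes = 3,940,649,673,949,184 bytes
1 GiB = 1,073,741,824 bytes
3,940,649,673,949,184 / 1,073,741,824 = 3,670,016 GiB

3,670,016 GiB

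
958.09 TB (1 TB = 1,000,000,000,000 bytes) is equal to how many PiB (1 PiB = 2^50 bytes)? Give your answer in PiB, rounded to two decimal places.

958.09 TB = 958.09 × 10^12 bytes = 958,090,000,000,000 bytes
1 PiB = 1,125,899,906,842,624 bytes
958,090,000,000,000 / 1,125,899,906,842,624 = 0.85 PiB

0.85 PiB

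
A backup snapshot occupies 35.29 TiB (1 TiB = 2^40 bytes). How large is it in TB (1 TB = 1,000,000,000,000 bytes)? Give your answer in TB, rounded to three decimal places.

38.802 TB

35.29 TiB × 1,099,511,627,776 bytes/TiB = 38,801,765,344,215.04 bytes
1 TB = 10^12 bytes = 1,000,000,000,000 bytes
38,801,765,344,215.04 / 1,000,000,000,000 = 38.802 TB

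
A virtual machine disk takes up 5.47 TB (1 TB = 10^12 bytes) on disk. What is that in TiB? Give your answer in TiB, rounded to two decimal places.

5.47 TB × 1,000,000,000,000 bytes/TB = 5,470,000,000,000 bytes
1 TiB = 2^40 bytes = 1,099,511,627,776 bytes
5,470,000,000,000 / 1,099,511,627,776 = 4.97 TiB

4.97 TiB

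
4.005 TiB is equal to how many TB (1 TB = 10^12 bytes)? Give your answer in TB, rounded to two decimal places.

4.005 TiB = 4.005 × 2^40 bytes = 4,403,544,069,242.88 bytes
1 TB = 1,000,000,000,000 bytes
4,403,544,069,242.88 / 1,000,000,000,000 = 4.40 TB

4.40 TB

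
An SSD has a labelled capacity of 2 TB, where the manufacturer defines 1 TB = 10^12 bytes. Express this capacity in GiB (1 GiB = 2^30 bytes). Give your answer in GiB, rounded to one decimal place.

1,862.6 GiB

2 TB = 2 × 10^12 bytes = 2,000,000,000,000 bytes
1 GiB = 2^30 bytes = 1,073,741,824 bytes
2,000,000,000,000 / 1,073,741,824 = 1,862.6 GiB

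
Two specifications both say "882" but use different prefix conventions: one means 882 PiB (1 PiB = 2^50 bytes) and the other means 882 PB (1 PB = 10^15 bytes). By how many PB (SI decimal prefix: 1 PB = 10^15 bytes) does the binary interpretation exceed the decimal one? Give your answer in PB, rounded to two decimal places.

882 PiB = 882 × 1,125,899,906,842,624 = 993,043,717,835,194,368 bytes
882 PB = 882 × 1,000,000,000,000,000 = 882,000,000,000,000,000 bytes
difference = 111,043,717,835,194,368 bytes
111,043,717,835,194,368 / 1,000,000,000,000,000 = 111.04 PB

111.04 PB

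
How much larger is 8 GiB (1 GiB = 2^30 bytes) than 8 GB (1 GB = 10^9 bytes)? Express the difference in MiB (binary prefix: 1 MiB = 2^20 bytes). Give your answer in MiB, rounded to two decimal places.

8 GiB = 8 × 1,073,741,824 = 8,589,934,592 bytes
8 GB = 8 × 1,000,000,000 = 8,000,000,000 bytes
difference = 589,934,592 bytes
589,934,592 / 1,048,576 = 562.61 MiB

562.61 MiB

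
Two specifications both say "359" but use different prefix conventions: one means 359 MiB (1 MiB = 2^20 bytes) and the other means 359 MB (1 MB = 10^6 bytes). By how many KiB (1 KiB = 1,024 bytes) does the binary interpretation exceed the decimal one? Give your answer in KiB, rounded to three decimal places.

17,030.063 KiB

359 MiB = 359 × 1,048,576 = 376,438,784 bytes
359 MB = 359 × 1,000,000 = 359,000,000 bytes
difference = 17,438,784 bytes
17,438,784 / 1,024 = 17,030.063 KiB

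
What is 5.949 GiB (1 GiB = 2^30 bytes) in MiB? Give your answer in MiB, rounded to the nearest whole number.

5.949 GiB = 5.949 × 2^30 bytes = 6,387,690,110.976 bytes
1 MiB = 1,048,576 bytes
6,387,690,110.976 / 1,048,576 = 6,092 MiB

6,092 MiB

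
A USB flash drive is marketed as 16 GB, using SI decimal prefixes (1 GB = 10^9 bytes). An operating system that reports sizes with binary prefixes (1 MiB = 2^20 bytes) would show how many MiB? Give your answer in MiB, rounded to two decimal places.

16 GB × 1,000,000,000 bytes/GB = 16,000,000,000 bytes
1 MiB = 1,048,576 bytes
16,000,000,000 / 1,048,576 = 15,258.79 MiB

15,258.79 MiB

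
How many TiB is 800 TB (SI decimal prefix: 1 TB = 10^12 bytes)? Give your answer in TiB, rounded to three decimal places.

800 TB = 800 × 10^12 bytes = 800,000,000,000,000 bytes
1 TiB = 2^40 bytes = 1,099,511,627,776 bytes
800,000,000,000,000 / 1,099,511,627,776 = 727.596 TiB

727.596 TiB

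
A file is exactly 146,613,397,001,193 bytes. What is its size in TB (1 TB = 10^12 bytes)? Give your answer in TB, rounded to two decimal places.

146.61 TB

146,613,397,001,193 bytes given.
1 TB = 10^12 bytes = 1,000,000,000,000 bytes
146,613,397,001,193 / 1,000,000,000,000 = 146.61 TB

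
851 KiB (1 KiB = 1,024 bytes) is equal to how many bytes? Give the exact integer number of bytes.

851 × 1,024 = 871,424 bytes

871,424 bytes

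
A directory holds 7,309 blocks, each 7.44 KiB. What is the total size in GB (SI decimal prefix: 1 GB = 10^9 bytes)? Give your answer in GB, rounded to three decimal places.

0.056 GB

Total = 7,309 × 7.44 KiB = 54378.96 KiB
= 54378.96 × 1,024 bytes = 55,684,055.04 bytes
1 GB = 1,000,000,000 bytes
55,684,055.04 / 1,000,000,000 = 0.056 GB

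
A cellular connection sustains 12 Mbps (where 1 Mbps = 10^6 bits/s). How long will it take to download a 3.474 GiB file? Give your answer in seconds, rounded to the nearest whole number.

2,487 seconds

3.474 GiB = 3,730,179,096.576 bytes = 29,841,432,772.608 bits
12 Mbps = 12,000,000 bits/s
time = 29,841,432,772.608 / 12,000,000 = 2,487 s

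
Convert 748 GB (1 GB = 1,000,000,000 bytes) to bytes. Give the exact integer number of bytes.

748 × 1,000,000,000 = 748,000,000,000 bytes

748,000,000,000 bytes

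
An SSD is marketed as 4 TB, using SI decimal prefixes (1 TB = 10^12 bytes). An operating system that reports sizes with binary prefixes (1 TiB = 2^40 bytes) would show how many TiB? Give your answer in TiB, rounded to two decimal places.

4 TB = 4 × 10^12 bytes = 4,000,000,000,000 bytes
1 TiB = 2^40 bytes = 1,099,511,627,776 bytes
4,000,000,000,000 / 1,099,511,627,776 = 3.64 TiB

3.64 TiB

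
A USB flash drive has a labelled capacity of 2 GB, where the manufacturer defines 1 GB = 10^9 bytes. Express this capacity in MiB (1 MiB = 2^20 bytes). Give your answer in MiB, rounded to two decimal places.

1,907.35 MiB

2 GB × 1,000,000,000 bytes/GB = 2,000,000,000 bytes
1 MiB = 1,048,576 bytes
2,000,000,000 / 1,048,576 = 1,907.35 MiB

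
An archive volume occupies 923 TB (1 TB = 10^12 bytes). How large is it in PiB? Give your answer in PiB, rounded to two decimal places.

0.82 PiB

923 TB × 1,000,000,000,000 bytes/TB = 923,000,000,000,000 bytes
1 PiB = 2^50 bytes = 1,125,899,906,842,624 bytes
923,000,000,000,000 / 1,125,899,906,842,624 = 0.82 PiB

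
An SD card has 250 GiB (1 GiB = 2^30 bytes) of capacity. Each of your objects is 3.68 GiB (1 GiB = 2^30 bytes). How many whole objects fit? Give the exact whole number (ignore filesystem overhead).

67

Capacity: 250 GiB = 268,435,456,000 bytes
Per item: 3.68 GiB = 3,951,369,912.32 bytes
⌊268,435,456,000 / 3,951,369,912.32⌋ = 67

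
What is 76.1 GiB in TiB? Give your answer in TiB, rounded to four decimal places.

0.0743 TiB

76.1 GiB × 1,073,741,824 bytes/GiB = 81,711,752,806.4 bytes
1 TiB = 1,099,511,627,776 bytes
81,711,752,806.4 / 1,099,511,627,776 = 0.0743 TiB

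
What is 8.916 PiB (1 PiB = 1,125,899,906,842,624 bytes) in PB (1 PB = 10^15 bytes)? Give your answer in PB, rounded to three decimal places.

10.039 PB

8.916 PiB = 8.916 × 2^50 bytes = 10,038,523,569,408,835.584 bytes
1 PB = 10^15 bytes = 1,000,000,000,000,000 bytes
10,038,523,569,408,835.584 / 1,000,000,000,000,000 = 10.039 PB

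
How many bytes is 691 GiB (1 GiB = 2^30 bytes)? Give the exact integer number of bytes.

741,955,600,384 bytes

691 × 1,073,741,824 = 741,955,600,384 bytes  (1 GiB = 2^30 bytes)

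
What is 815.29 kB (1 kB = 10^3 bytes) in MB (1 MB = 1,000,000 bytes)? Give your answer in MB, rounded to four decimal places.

815.29 kB × 1,000 bytes/kB = 815,290 bytes
1 MB = 10^6 bytes = 1,000,000 bytes
815,290 / 1,000,000 = 0.8153 MB

0.8153 MB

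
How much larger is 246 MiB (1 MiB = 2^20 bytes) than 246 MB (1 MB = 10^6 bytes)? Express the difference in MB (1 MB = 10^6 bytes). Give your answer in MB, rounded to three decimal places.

11.950 MB

246 MiB = 246 × 1,048,576 = 257,949,696 bytes
246 MB = 246 × 1,000,000 = 246,000,000 bytes
difference = 11,949,696 bytes
11,949,696 / 1,000,000 = 11.950 MB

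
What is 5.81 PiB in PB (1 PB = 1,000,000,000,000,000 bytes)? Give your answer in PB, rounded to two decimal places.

6.54 PB

5.81 PiB × 1,125,899,906,842,624 bytes/PiB = 6,541,478,458,755,645.44 bytes
1 PB = 10^15 bytes = 1,000,000,000,000,000 bytes
6,541,478,458,755,645.44 / 1,000,000,000,000,000 = 6.54 PB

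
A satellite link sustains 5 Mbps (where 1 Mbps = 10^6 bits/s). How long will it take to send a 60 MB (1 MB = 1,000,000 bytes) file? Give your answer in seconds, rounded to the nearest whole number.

96 seconds

60 MB = 60,000,000 bytes = 480,000,000 bits
5 Mbps = 5,000,000 bits/s
time = 480,000,000 / 5,000,000 = 96 s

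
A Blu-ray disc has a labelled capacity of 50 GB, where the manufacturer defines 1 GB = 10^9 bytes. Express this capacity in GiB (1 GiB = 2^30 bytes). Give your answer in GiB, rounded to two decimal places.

50 GB = 50 × 10^9 bytes = 50,000,000,000 bytes
1 GiB = 1,073,741,824 bytes
50,000,000,000 / 1,073,741,824 = 46.57 GiB

46.57 GiB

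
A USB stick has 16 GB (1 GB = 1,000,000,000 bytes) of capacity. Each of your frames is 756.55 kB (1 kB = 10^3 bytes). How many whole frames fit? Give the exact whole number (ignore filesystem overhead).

Capacity: 16 GB = 16,000,000,000 bytes
Per item: 756.55 kB = 756,550 bytes
⌊16,000,000,000 / 756,550⌋ = 21,148

21,148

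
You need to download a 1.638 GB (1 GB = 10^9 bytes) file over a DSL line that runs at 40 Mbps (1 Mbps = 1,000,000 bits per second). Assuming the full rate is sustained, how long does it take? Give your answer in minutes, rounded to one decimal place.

1.638 GB = 1,638,000,000 bytes = 13,104,000,000 bits
40 Mbps = 40,000,000 bits/s
time = 13,104,000,000 / 40,000,000 = 327.60 s
327.60 s / 60 = 5.5 minutes

5.5 minutes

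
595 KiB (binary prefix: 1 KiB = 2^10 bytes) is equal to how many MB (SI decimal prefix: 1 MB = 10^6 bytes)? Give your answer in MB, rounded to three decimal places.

595 KiB × 1,024 bytes/KiB = 609,280 bytes
1 MB = 10^6 bytes = 1,000,000 bytes
609,280 / 1,000,000 = 0.609 MB

0.609 MB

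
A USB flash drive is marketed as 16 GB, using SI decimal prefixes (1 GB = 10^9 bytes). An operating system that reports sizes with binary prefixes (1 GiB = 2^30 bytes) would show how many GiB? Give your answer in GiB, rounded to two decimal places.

16 GB = 16 × 10^9 bytes = 16,000,000,000 bytes
1 GiB = 1,073,741,824 bytes
16,000,000,000 / 1,073,741,824 = 14.90 GiB

14.90 GiB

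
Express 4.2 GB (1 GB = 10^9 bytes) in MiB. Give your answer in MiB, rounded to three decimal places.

4,005.432 MiB

4.2 GB = 4.2 × 10^9 bytes = 4,200,000,000 bytes
1 MiB = 2^20 bytes = 1,048,576 bytes
4,200,000,000 / 1,048,576 = 4,005.432 MiB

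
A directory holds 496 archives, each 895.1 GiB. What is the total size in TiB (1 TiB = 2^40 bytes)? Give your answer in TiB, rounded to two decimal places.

433.56 TiB

Total = 496 × 895.1 GiB = 443969.6 GiB
= 443969.6 × 1,073,741,824 bytes = 476,708,728,104,550.4 bytes
1 TiB = 1,099,511,627,776 bytes
476,708,728,104,550.4 / 1,099,511,627,776 = 433.56 TiB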